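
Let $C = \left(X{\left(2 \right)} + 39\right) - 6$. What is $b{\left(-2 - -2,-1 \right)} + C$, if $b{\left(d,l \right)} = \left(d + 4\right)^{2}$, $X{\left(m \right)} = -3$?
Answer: $46$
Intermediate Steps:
$b{\left(d,l \right)} = \left(4 + d\right)^{2}$
$C = 30$ ($C = \left(-3 + 39\right) - 6 = 36 - 6 = 30$)
$b{\left(-2 - -2,-1 \right)} + C = \left(4 - 0\right)^{2} + 30 = \left(4 + \left(-2 + 2\right)\right)^{2} + 30 = \left(4 + 0\right)^{2} + 30 = 4^{2} + 30 = 16 + 30 = 46$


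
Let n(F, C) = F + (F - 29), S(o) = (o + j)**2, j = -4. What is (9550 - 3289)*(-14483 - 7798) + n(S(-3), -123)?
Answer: -139501272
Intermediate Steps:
S(o) = (-4 + o)**2 (S(o) = (o - 4)**2 = (-4 + o)**2)
n(F, C) = -29 + 2*F (n(F, C) = F + (-29 + F) = -29 + 2*F)
(9550 - 3289)*(-14483 - 7798) + n(S(-3), -123) = (9550 - 3289)*(-14483 - 7798) + (-29 + 2*(-4 - 3)**2) = 6261*(-22281) + (-29 + 2*(-7)**2) = -139501341 + (-29 + 2*49) = -139501341 + (-29 + 98) = -139501341 + 69 = -139501272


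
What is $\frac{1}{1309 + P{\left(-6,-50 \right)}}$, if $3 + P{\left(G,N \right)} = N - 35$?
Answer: $\frac{1}{1221} \approx 0.000819$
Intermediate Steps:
$P{\left(G,N \right)} = -38 + N$ ($P{\left(G,N \right)} = -3 + \left(N - 35\right) = -3 + \left(-35 + N\right) = -38 + N$)
$\frac{1}{1309 + P{\left(-6,-50 \right)}} = \frac{1}{1309 - 88} = \frac{1}{1221}$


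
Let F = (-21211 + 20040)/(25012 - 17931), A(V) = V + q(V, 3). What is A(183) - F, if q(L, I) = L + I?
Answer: 2614060/7081 ≈ 369.17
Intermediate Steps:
q(L, I) = I + L
A(V) = 3 + 2*V (A(V) = V + (3 + V) = 3 + 2*V)
F = -1171/7081 ≈ -0.16537
A(183) - F = (3 + 2*183) - 1*(-1171/7081) = (3 + 366) + 1171/7081 = 369 + 1171/7081 = 2614060/7081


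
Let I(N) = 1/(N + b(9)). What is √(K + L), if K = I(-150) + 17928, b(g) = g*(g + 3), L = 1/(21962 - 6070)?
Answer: √499191267140643/166866 ≈ 133.90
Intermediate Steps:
L = 1/15892 ≈ 6.2925e-5
b(g) = g*(3 + g)
I(N) = 1/(108 + N) (I(N) = 1/(N + 9*(3 + 9)) = 1/(N + 9*12) = 1/(N + 108) = 1/(108 + N))
K = 752975/42 (K = 1/(108 - 150) + 17928 = 1/(-42) + 17928 = -1/42 + 17928 = 752975/42 ≈ 17928.)
√(K + L) = √(752975/42 + 1/15892) = √(5983139371/333732) = √499191267140643/166866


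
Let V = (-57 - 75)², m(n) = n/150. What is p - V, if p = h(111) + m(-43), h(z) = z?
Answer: -2596993/150 ≈ -17313.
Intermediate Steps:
m(n) = n/150 (m(n) = n*(1/150) = n/150)
p = 16607/150 (p = 111 + (1/150)*(-43) = 111 - 43/150 = 16607/150 ≈ 110.71)
V = 17424 (V = (-132)² = 17424)
p - V = 16607/150 - 1*17424 = 16607/150 - 17424 = -2596993/150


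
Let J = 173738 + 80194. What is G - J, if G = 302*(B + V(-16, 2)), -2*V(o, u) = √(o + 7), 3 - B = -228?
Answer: -184170 - 453*I ≈ -1.8417e+5 - 453.0*I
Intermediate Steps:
B = 231 (B = 3 - 1*(-228) = 3 + 228 = 231)
V(o, u) = -√(7 + o)/2 (V(o, u) = -√(o + 7)/2 = -√(7 + o)/2)
J = 253932
G = 69762 - 453*I (G = 302*(231 - √(7 - 16)/2) = 302*(231 - 3*I/2) = 69762 - 453*I ≈ 69762.0 - 453.0*I)
G - J = (69762 - 453*I) - 1*253932 = (69762 - 453*I) - 253932 = -184170 - 453*I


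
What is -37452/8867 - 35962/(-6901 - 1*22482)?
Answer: -781577062/260539061 ≈ -2.9998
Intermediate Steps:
-37452/8867 - 35962/(-6901 - 1*22482) = -37452*1/8867 - 35962/(-6901 - 22482) = -37452/8867 - 35962/(-29383) = -37452/8867 - 35962*(-1/29383) = -37452/8867 + 35962/29383 = -781577062/260539061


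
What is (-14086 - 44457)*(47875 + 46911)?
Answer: -5549056798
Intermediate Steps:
(-14086 - 44457)*(47875 + 46911) = -58543*94786 = -5549056798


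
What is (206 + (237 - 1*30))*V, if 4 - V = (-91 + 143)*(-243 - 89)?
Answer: 7131684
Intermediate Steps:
V = 17268 (V = 4 - (-91 + 143)*(-243 - 89) = 4 - 52*(-332) = 4 - 1*(-17264) = 4 + 17264 = 17268)
(206 + (237 - 1*30))*V = (206 + (237 - 1*30))*17268 = (206 + (237 - 30))*17268 = (206 + 207)*17268 = 413*17268 = 7131684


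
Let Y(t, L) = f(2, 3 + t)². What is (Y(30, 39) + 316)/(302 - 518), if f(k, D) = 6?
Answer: -44/27 ≈ -1.6296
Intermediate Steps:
Y(t, L) = 36 (Y(t, L) = 6² = 36)
(Y(30, 39) + 316)/(302 - 518) = (36 + 316)/(302 - 518) = 352/(-216) = 352*(-1/216) = -44/27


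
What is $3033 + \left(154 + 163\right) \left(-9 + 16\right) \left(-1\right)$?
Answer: $814$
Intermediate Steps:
$3033 + \left(154 + 163\right) \left(-9 + 16\right) \left(-1\right) = 3033 + 317 \cdot 7 \left(-1\right) = 3033 + 2219 \left(-1\right) = 3033 - 2219 = 814$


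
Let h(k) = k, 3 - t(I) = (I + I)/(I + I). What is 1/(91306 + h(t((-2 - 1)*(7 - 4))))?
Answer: 1/91308 ≈ 1.0952e-5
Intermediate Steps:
t(I) = 2 (t(I) = 3 - (I + I)/(I + I) = 3 - 2*I/(2*I) = 3 - 2*I*1/(2*I) = 3 - 1*1 = 3 - 1 = 2)
1/(91306 + h(t((-2 - 1)*(7 - 4)))) = 1/(91306 + 2) = 1/91308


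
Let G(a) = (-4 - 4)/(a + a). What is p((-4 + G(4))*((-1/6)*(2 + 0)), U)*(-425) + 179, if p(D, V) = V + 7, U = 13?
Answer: -8321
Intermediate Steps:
G(a) = -4/a (G(a) = -8*1/(2*a) = -4/a)
p(D, V) = 7 + V
p((-4 + G(4))*((-1/6)*(2 + 0)), U)*(-425) + 179 = (7 + 13)*(-425) + 179 = 20*(-425) + 179 = -8500 + 179 = -8321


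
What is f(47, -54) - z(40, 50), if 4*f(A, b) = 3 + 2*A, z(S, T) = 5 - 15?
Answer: 137/4 ≈ 34.250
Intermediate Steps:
z(S, T) = -10
f(A, b) = ¾ + A/2 (f(A, b) = (3 + 2*A)/4 = ¾ + A/2)
f(47, -54) - z(40, 50) = (¾ + (½)*47) - 1*(-10) = (¾ + 47/2) + 10 = 97/4 + 10 = 137/4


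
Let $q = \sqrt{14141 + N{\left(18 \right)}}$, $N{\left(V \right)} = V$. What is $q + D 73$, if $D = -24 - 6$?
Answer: $-2190 + \sqrt{14159} \approx -2071.0$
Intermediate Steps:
$D = -30$ ($D = -24 - 6 = -30$)
$q = \sqrt{14159}$ ($q = \sqrt{14141 + 18} = \sqrt{14159} \approx 118.99$)
$q + D 73 = \sqrt{14159} - 2190 = -2190 + \sqrt{14159}$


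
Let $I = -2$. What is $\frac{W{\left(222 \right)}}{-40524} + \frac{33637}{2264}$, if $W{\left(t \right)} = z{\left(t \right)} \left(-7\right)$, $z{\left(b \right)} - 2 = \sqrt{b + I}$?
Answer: $\frac{340784371}{22936584} + \frac{7 \sqrt{55}}{20262} \approx 14.86$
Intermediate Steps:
$z{\left(b \right)} = 2 + \sqrt{-2 + b}$ ($z{\left(b \right)} = 2 + \sqrt{b - 2} = 2 + \sqrt{-2 + b}$)
$W{\left(t \right)} = -14 - 7 \sqrt{-2 + t}$ ($W{\left(t \right)} = \left(2 + \sqrt{-2 + t}\right) \left(-7\right) = -14 - 7 \sqrt{-2 + t}$)
$\frac{W{\left(222 \right)}}{-40524} + \frac{33637}{2264} = \frac{-14 - 7 \sqrt{-2 + 222}}{-40524} + \frac{33637}{2264} = \left(-14 - 7 \sqrt{220}\right) \left(- \frac{1}{40524}\right) + 33637 \cdot \frac{1}{2264} = \left(-14 - 7 \cdot 2 \sqrt{55}\right) \left(- \frac{1}{40524}\right) + \frac{33637}{2264} = \left(-14 - 14 \sqrt{55}\right) \left(- \frac{1}{40524}\right) + \frac{33637}{2264} = \left(\frac{7}{20262} + \frac{7 \sqrt{55}}{20262}\right) + \frac{33637}{2264} = \frac{340784371}{22936584} + \frac{7 \sqrt{55}}{20262}$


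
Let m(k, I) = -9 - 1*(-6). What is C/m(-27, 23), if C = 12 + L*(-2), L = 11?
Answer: 10/3 ≈ 3.3333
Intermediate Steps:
m(k, I) = -3 (m(k, I) = -9 + 6 = -3)
C = -10 (C = 12 + 11*(-2) = 12 - 22 = -10)
C/m(-27, 23) = -10/(-3) = -10*(-⅓) = 10/3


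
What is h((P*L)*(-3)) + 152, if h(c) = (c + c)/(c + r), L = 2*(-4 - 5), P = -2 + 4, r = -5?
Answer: 15872/103 ≈ 154.10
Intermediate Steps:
P = 2
L = -18 (L = 2*(-9) = -18)
h(c) = 2*c/(-5 + c) (h(c) = (c + c)/(c - 5) = (2*c)/(-5 + c) = 2*c/(-5 + c))
h((P*L)*(-3)) + 152 = 2*((2*(-18))*(-3))/(-5 + (2*(-18))*(-3)) + 152 = 2*(-36*(-3))/(-5 - 36*(-3)) + 152 = 2*108/(-5 + 108) + 152 = 2*108/103 + 152 = 2*108*(1/103) + 152 = 216/103 + 152 = 15872/103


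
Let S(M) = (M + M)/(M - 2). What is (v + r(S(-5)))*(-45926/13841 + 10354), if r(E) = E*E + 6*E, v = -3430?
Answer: -24003847679400/678209 ≈ -3.5393e+7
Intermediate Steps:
S(M) = 2*M/(-2 + M) (S(M) = (2*M)/(-2 + M) = 2*M/(-2 + M))
r(E) = E² + 6*E
(v + r(S(-5)))*(-45926/13841 + 10354) = (-3430 + (2*(-5)/(-2 - 5))*(6 + 2*(-5)/(-2 - 5)))*(-45926/13841 + 10354) = (-3430 + (2*(-5)/(-7))*(6 + 2*(-5)/(-7)))*(-45926*1/13841 + 10354) = (-3430 + (2*(-5)*(-⅐))*(6 + 2*(-5)*(-⅐)))*(-45926/13841 + 10354) = (-3430 + 10*(6 + 10/7)/7)*(143263788/13841) = (-3430 + (10/7)*(52/7))*(143263788/13841) = (-3430 + 520/49)*(143263788/13841) = -167550/49*143263788/13841 = -24003847679400/678209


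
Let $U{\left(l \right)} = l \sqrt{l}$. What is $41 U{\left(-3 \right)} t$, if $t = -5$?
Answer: $615 i \sqrt{3} \approx 1065.2 i$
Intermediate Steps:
$U{\left(l \right)} = l^{\frac{3}{2}}$
$41 U{\left(-3 \right)} t = 41 \left(-3\right)^{\frac{3}{2}} \left(-5\right) = 41 \left(- 3 i \sqrt{3}\right) \left(-5\right) = - 123 i \sqrt{3} \left(-5\right) = 615 i \sqrt{3}$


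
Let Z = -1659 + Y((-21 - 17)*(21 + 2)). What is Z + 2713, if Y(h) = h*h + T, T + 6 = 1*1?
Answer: 764925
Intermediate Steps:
T = -5 (T = -6 + 1*1 = -6 + 1 = -5)
Y(h) = -5 + h² (Y(h) = h*h - 5 = h² - 5 = -5 + h²)
Z = 762212 (Z = -1659 + (-5 + ((-21 - 17)*(21 + 2))²) = -1659 + (-5 + (-38*23)²) = -1659 + (-5 + (-874)²) = -1659 + (-5 + 763876) = -1659 + 763871 = 762212)
Z + 2713 = 762212 + 2713 = 764925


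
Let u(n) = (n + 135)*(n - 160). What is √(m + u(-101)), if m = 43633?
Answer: √34759 ≈ 186.44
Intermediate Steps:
u(n) = (-160 + n)*(135 + n) (u(n) = (135 + n)*(-160 + n) = (-160 + n)*(135 + n))
√(m + u(-101)) = √(43633 + (-21600 + (-101)² - 25*(-101))) = √(43633 + (-21600 + 10201 + 2525)) = √(43633 - 8874) = √34759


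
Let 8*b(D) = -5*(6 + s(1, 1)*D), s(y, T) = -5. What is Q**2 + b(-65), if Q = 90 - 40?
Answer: 18345/8 ≈ 2293.1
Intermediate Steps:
Q = 50
b(D) = -15/4 + 25*D/8 (b(D) = (-5*(6 - 5*D))/8 = (-30 + 25*D)/8 = -15/4 + 25*D/8)
Q**2 + b(-65) = 50**2 + (-15/4 + (25/8)*(-65)) = 2500 + (-15/4 - 1625/8) = 2500 - 1655/8 = 18345/8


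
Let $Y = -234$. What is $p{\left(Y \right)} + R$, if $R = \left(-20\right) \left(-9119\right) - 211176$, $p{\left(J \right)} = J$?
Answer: $-29030$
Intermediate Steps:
$R = -28796$ ($R = 182380 - 211176 = -28796$)
$p{\left(Y \right)} + R = -234 - 28796 = -29030$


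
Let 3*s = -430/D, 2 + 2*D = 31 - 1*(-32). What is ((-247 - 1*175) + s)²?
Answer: 6097423396/33489 ≈ 1.8207e+5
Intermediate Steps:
D = 61/2 (D = -1 + (31 - 1*(-32))/2 = -1 + (31 + 32)/2 = -1 + (½)*63 = -1 + 63/2 = 61/2 ≈ 30.500)
s = -860/183 (s = (-430/61/2)/3 = (-430*2/61)/3 = (⅓)*(-860/61) = -860/183 ≈ -4.6995)
((-247 - 1*175) + s)² = ((-247 - 1*175) - 860/183)² = ((-247 - 175) - 860/183)² = (-422 - 860/183)² = (-78086/183)² = 6097423396/33489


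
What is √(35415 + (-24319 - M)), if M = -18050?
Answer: √29146 ≈ 170.72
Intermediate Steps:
√(35415 + (-24319 - M)) = √(35415 + (-24319 - 1*(-18050))) = √(35415 + (-24319 + 18050)) = √(35415 - 6269) = √29146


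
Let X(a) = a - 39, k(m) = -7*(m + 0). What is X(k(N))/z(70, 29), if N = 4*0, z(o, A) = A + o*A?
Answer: -39/2059 ≈ -0.018941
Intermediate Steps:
z(o, A) = A + A*o
N = 0
k(m) = -7*m
X(a) = -39 + a
X(k(N))/z(70, 29) = (-39 - 7*0)/((29*(1 + 70))) = (-39 + 0)/((29*71)) = -39/2059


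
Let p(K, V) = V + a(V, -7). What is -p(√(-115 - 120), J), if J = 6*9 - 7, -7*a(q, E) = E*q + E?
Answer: -95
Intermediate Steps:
a(q, E) = -E/7 - E*q/7 (a(q, E) = -(E*q + E)/7 = -(E + E*q)/7 = -E/7 - E*q/7)
J = 47 (J = 54 - 7 = 47)
p(K, V) = 1 + 2*V (p(K, V) = V - ⅐*(-7)*(1 + V) = V + (1 + V) = 1 + 2*V)
-p(√(-115 - 120), J) = -(1 + 2*47) = -(1 + 94) = -1*95 = -95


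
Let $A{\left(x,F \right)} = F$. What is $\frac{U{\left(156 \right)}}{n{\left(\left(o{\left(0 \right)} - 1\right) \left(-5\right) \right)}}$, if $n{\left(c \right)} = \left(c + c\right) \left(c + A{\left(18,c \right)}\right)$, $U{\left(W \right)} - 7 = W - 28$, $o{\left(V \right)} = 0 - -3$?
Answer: $\frac{27}{80} \approx 0.3375$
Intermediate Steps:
$o{\left(V \right)} = 3$ ($o{\left(V \right)} = 0 + 3 = 3$)
$U{\left(W \right)} = -21 + W$ ($U{\left(W \right)} = 7 + \left(W - 28\right) = 7 + \left(-28 + W\right) = -21 + W$)
$n{\left(c \right)} = 4 c^{2}$ ($n{\left(c \right)} = \left(c + c\right) \left(c + c\right) = 2 c 2 c = 4 c^{2}$)
$\frac{U{\left(156 \right)}}{n{\left(\left(o{\left(0 \right)} - 1\right) \left(-5\right) \right)}} = \frac{-21 + 156}{4 \left(\left(3 - 1\right) \left(-5\right)\right)^{2}} = \frac{135}{4 \left(2 \left(-5\right)\right)^{2}} = \frac{135}{4 \left(-10\right)^{2}} = \frac{135}{4 \cdot 100} = \frac{135}{400} = 135 \cdot \frac{1}{400} = \frac{27}{80}$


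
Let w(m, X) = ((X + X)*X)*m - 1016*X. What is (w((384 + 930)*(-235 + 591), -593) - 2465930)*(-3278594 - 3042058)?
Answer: -2079429330637499880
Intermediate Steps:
w(m, X) = -1016*X + 2*m*X² (w(m, X) = ((2*X)*X)*m - 1016*X = (2*X²)*m - 1016*X = 2*m*X² - 1016*X = -1016*X + 2*m*X²)
(w((384 + 930)*(-235 + 591), -593) - 2465930)*(-3278594 - 3042058) = (2*(-593)*(-508 - 593*(384 + 930)*(-235 + 591)) - 2465930)*(-3278594 - 3042058) = (2*(-593)*(-508 - 779202*356) - 2465930)*(-6320652) = (2*(-593)*(-508 - 593*467784) - 2465930)*(-6320652) = (2*(-593)*(-508 - 277395912) - 2465930)*(-6320652) = (2*(-593)*(-277396420) - 2465930)*(-6320652) = (328992154120 - 2465930)*(-6320652) = 328989688190*(-6320652) = -2079429330637499880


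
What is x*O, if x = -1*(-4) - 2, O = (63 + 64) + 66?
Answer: 386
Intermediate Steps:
O = 193 (O = 127 + 66 = 193)
x = 2 (x = 4 - 2 = 2)
x*O = 2*193 = 386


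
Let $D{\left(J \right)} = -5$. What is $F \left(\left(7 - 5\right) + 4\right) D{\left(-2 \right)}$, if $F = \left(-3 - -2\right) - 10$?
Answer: $330$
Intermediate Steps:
$F = -11$ ($F = \left(-3 + 2\right) - 10 = -1 - 10 = -11$)
$F \left(\left(7 - 5\right) + 4\right) D{\left(-2 \right)} = - 11 \left(\left(7 - 5\right) + 4\right) \left(-5\right) = - 11 \left(2 + 4\right) \left(-5\right) = \left(-11\right) 6 \left(-5\right) = \left(-66\right) \left(-5\right) = 330$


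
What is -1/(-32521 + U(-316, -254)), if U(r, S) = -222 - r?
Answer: 1/32427 ≈ 3.0838e-5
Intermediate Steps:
-1/(-32521 + U(-316, -254)) = -1/(-32521 + (-222 - 1*(-316))) = -1/(-32521 + (-222 + 316)) = -1/(-32521 + 94) = -1/(-32427) = -1*(-1/32427) = 1/32427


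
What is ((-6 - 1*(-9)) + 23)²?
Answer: 676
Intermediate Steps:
((-6 - 1*(-9)) + 23)² = ((-6 + 9) + 23)² = (3 + 23)² = 26² = 676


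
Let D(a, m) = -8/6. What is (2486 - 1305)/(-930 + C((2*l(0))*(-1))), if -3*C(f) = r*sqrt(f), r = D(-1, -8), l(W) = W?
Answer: -1181/930 ≈ -1.2699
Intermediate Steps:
D(a, m) = -4/3 (D(a, m) = -8*1/6 = -4/3)
r = -4/3 ≈ -1.3333
C(f) = 4*sqrt(f)/9 (C(f) = -(-4)*sqrt(f)/9 = 4*sqrt(f)/9)
(2486 - 1305)/(-930 + C((2*l(0))*(-1))) = (2486 - 1305)/(-930 + 4*sqrt((2*0)*(-1))/9) = 1181/(-930 + 4*sqrt(0*(-1))/9) = 1181/(-930 + 4*sqrt(0)/9) = 1181/(-930 + (4/9)*0) = 1181/(-930 + 0) = 1181/(-930) = 1181*(-1/930) = -1181/930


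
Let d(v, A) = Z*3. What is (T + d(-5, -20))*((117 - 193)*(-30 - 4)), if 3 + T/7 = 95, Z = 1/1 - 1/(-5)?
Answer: 8366992/5 ≈ 1.6734e+6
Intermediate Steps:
Z = 6/5 (Z = 1*1 - 1*(-⅕) = 1 + ⅕ = 6/5 ≈ 1.2000)
d(v, A) = 18/5 (d(v, A) = (6/5)*3 = 18/5)
T = 644 (T = -21 + 7*95 = -21 + 665 = 644)
(T + d(-5, -20))*((117 - 193)*(-30 - 4)) = (644 + 18/5)*((117 - 193)*(-30 - 4)) = 3238*(-76*(-34))/5 = (3238/5)*2584 = 8366992/5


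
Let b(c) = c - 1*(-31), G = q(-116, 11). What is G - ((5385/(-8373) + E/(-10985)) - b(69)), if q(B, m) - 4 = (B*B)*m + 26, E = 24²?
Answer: 4542049539401/30659135 ≈ 1.4815e+5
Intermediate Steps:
E = 576
q(B, m) = 30 + m*B² (q(B, m) = 4 + ((B*B)*m + 26) = 4 + (B²*m + 26) = 4 + (m*B² + 26) = 4 + (26 + m*B²) = 30 + m*B²)
G = 148046 (G = 30 + 11*(-116)² = 30 + 11*13456 = 30 + 148016 = 148046)
b(c) = 31 + c (b(c) = c + 31 = 31 + c)
G - ((5385/(-8373) + E/(-10985)) - b(69)) = 148046 - ((5385/(-8373) + 576/(-10985)) - (31 + 69)) = 148046 - ((5385*(-1/8373) + 576*(-1/10985)) - 1*100) = 148046 - ((-1795/2791 - 576/10985) - 100) = 148046 - (-21325691/30659135 - 100) = 148046 - 1*(-3087239191/30659135) = 148046 + 3087239191/30659135 = 4542049539401/30659135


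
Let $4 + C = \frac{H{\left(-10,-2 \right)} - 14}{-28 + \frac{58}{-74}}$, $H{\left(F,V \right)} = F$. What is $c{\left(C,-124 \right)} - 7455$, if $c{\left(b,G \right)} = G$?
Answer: $-7579$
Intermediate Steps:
$C = - \frac{1124}{355}$ ($C = -4 + \frac{-10 - 14}{-28 + \frac{58}{-74}} = -4 - \frac{24}{-28 + 58 \left(- \frac{1}{74}\right)} = -4 - \frac{24}{-28 - \frac{29}{37}} = -4 - \frac{24}{- \frac{1065}{37}} = -4 - - \frac{296}{355} = -4 + \frac{296}{355} = - \frac{1124}{355} \approx -3.1662$)
$c{\left(C,-124 \right)} - 7455 = -124 - 7455 = -7579$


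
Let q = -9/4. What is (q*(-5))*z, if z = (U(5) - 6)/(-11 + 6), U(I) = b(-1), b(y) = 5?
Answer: 9/4 ≈ 2.2500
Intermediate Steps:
q = -9/4 (q = -9*¼ = -9/4 ≈ -2.2500)
U(I) = 5
z = ⅕ (z = (5 - 6)/(-11 + 6) = -1/(-5) = -1*(-⅕) = ⅕ ≈ 0.20000)
(q*(-5))*z = -9/4*(-5)*(⅕) = (45/4)*(⅕) = 9/4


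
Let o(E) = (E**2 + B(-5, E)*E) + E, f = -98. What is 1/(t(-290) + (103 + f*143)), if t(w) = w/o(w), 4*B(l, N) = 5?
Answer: -1151/16011565 ≈ -7.1886e-5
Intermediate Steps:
B(l, N) = 5/4 (B(l, N) = (1/4)*5 = 5/4)
o(E) = E**2 + 9*E/4 (o(E) = (E**2 + 5*E/4) + E = E**2 + 9*E/4)
t(w) = 4/(9 + 4*w) (t(w) = w/((w*(9 + 4*w)/4)) = w*(4/(w*(9 + 4*w))) = 4/(9 + 4*w))
1/(t(-290) + (103 + f*143)) = 1/(4/(9 + 4*(-290)) + (103 - 98*143)) = 1/(4/(9 - 1160) + (103 - 14014)) = 1/(4/(-1151) - 13911) = 1/(4*(-1/1151) - 13911) = 1/(-4/1151 - 13911) = 1/(-16011565/1151) = -1151/16011565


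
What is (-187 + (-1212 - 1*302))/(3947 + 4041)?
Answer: -1701/7988 ≈ -0.21294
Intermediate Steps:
(-187 + (-1212 - 1*302))/(3947 + 4041) = (-187 + (-1212 - 302))/7988 = (-187 - 1514)*(1/7988) = -1701*1/7988 = -1701/7988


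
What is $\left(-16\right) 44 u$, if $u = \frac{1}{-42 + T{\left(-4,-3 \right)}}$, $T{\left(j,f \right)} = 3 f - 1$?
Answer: $\frac{176}{13} \approx 13.538$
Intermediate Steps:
$T{\left(j,f \right)} = -1 + 3 f$
$u = - \frac{1}{52}$ ($u = \frac{1}{-42 + \left(-1 + 3 \left(-3\right)\right)} = \frac{1}{-42 - 10} = \frac{1}{-52} = - \frac{1}{52} \approx -0.019231$)
$\left(-16\right) 44 u = \left(-16\right) 44 \left(- \frac{1}{52}\right) = \left(-704\right) \left(- \frac{1}{52}\right) = \frac{176}{13}$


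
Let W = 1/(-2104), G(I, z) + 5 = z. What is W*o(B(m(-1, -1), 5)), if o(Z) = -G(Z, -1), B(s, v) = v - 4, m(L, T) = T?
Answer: -3/1052 ≈ -0.0028517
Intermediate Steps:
B(s, v) = -4 + v
G(I, z) = -5 + z
o(Z) = 6 (o(Z) = -(-5 - 1) = -1*(-6) = 6)
W = -1/2104 ≈ -0.00047529
W*o(B(m(-1, -1), 5)) = -1/2104*6 = -3/1052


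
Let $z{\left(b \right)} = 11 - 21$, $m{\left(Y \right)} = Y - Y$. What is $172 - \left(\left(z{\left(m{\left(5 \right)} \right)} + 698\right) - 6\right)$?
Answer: $-510$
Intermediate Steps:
$m{\left(Y \right)} = 0$
$z{\left(b \right)} = -10$ ($z{\left(b \right)} = 11 - 21 = -10$)
$172 - \left(\left(z{\left(m{\left(5 \right)} \right)} + 698\right) - 6\right) = 172 - \left(\left(-10 + 698\right) - 6\right) = 172 - \left(688 - 6\right) = 172 - 682 = -510$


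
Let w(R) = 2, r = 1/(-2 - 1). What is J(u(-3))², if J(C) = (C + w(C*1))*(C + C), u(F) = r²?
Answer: 1444/6561 ≈ 0.22009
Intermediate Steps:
r = -⅓ (r = 1/(-3) = -⅓ ≈ -0.33333)
u(F) = ⅑ (u(F) = (-⅓)² = ⅑)
J(C) = 2*C*(2 + C) (J(C) = (C + 2)*(C + C) = (2 + C)*(2*C) = 2*C*(2 + C))
J(u(-3))² = (2*(⅑)*(2 + ⅑))² = (2*(⅑)*(19/9))² = (38/81)² = 1444/6561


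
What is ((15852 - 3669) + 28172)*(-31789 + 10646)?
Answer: -853225765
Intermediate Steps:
((15852 - 3669) + 28172)*(-31789 + 10646) = (12183 + 28172)*(-21143) = 40355*(-21143) = -853225765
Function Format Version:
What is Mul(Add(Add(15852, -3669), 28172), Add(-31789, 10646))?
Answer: -853225765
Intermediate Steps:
Mul(Add(Add(15852, -3669), 28172), Add(-31789, 10646)) = Mul(Add(12183, 28172), -21143) = Mul(40355, -21143) = -853225765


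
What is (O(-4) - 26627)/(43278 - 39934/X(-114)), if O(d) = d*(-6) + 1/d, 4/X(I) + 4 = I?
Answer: -106413/4885324 ≈ -0.021782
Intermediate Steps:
X(I) = 4/(-4 + I)
O(d) = 1/d - 6*d (O(d) = -6*d + 1/d = 1/d - 6*d)
(O(-4) - 26627)/(43278 - 39934/X(-114)) = ((1/(-4) - 6*(-4)) - 26627)/(43278 - 39934/(4/(-4 - 114))) = ((-¼ + 24) - 26627)/(43278 - 39934/(4/(-118))) = (95/4 - 26627)/(43278 - 39934/(4*(-1/118))) = -106413/(4*(43278 - 39934/(-2/59))) = -106413/(4*(43278 - 39934*(-59/2))) = -106413/(4*(43278 + 1178053)) = -106413/4/1221331 = -106413/4*1/1221331 = -106413/4885324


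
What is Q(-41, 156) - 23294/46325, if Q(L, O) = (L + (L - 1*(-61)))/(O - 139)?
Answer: -80519/46325 ≈ -1.7381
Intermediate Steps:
Q(L, O) = (61 + 2*L)/(-139 + O) (Q(L, O) = (L + (L + 61))/(-139 + O) = (L + (61 + L))/(-139 + O) = (61 + 2*L)/(-139 + O))
Q(-41, 156) - 23294/46325 = (61 + 2*(-41))/(-139 + 156) - 23294/46325 = (61 - 82)/17 - 23294/46325 = (1/17)*(-21) - 1*23294/46325 = -21/17 - 23294/46325 = -80519/46325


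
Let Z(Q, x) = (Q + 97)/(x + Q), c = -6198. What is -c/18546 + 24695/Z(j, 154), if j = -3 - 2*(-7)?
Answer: 4198310663/111276 ≈ 37729.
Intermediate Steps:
j = 11 (j = -3 + 14 = 11)
Z(Q, x) = (97 + Q)/(Q + x)
-c/18546 + 24695/Z(j, 154) = -1*(-6198)/18546 + 24695/(((97 + 11)/(11 + 154))) = 6198*(1/18546) + 24695/((108/165)) = 1033/3091 + 24695/(((1/165)*108)) = 1033/3091 + 24695/(36/55) = 1033/3091 + 24695*(55/36) = 1033/3091 + 1358225/36 = 4198310663/111276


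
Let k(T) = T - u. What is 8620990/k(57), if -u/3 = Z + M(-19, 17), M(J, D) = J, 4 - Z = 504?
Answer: -862099/150 ≈ -5747.3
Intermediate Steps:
Z = -500 (Z = 4 - 1*504 = 4 - 504 = -500)
u = 1557 (u = -3*(-500 - 19) = -3*(-519) = 1557)
k(T) = -1557 + T (k(T) = T - 1*1557 = T - 1557 = -1557 + T)
8620990/k(57) = 8620990/(-1557 + 57) = 8620990/(-1500) = 8620990*(-1/1500) = -862099/150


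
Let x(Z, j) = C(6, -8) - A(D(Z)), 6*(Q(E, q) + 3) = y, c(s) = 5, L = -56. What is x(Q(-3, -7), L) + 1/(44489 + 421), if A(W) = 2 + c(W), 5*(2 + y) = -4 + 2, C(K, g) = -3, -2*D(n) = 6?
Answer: -449099/44910 ≈ -10.000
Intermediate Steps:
D(n) = -3 (D(n) = -1/2*6 = -3)
y = -12/5 (y = -2 + (-4 + 2)/5 = -2 + (1/5)*(-2) = -2 - 2/5 = -12/5 ≈ -2.4000)
Q(E, q) = -17/5 (Q(E, q) = -3 + (1/6)*(-12/5) = -3 - 2/5 = -17/5)
A(W) = 7 (A(W) = 2 + 5 = 7)
x(Z, j) = -10 (x(Z, j) = -3 - 1*7 = -3 - 7 = -10)
x(Q(-3, -7), L) + 1/(44489 + 421) = -10 + 1/(44489 + 421) = -10 + 1/44910 = -449099/44910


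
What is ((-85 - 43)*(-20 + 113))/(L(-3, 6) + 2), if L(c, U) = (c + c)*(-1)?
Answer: -1488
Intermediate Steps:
L(c, U) = -2*c (L(c, U) = (2*c)*(-1) = -2*c)
((-85 - 43)*(-20 + 113))/(L(-3, 6) + 2) = ((-85 - 43)*(-20 + 113))/(-2*(-3) + 2) = (-128*93)/(6 + 2) = -11904/8 = -11904*⅛ = -1488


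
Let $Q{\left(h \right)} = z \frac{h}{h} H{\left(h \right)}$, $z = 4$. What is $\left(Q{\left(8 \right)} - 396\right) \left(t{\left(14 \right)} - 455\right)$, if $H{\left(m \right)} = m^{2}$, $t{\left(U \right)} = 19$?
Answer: $61040$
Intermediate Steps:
$Q{\left(h \right)} = 4 h^{2}$ ($Q{\left(h \right)} = 4 \frac{h}{h} h^{2} = 4 \cdot 1 h^{2} = 4 h^{2}$)
$\left(Q{\left(8 \right)} - 396\right) \left(t{\left(14 \right)} - 455\right) = \left(4 \cdot 8^{2} - 396\right) \left(19 - 455\right) = \left(4 \cdot 64 - 396\right) \left(-436\right) = \left(256 - 396\right) \left(-436\right) = \left(-140\right) \left(-436\right) = 61040$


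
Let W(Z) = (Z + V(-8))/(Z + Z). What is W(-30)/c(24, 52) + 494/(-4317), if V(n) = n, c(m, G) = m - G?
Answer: -165661/1208760 ≈ -0.13705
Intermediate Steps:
W(Z) = (-8 + Z)/(2*Z) (W(Z) = (Z - 8)/(Z + Z) = (-8 + Z)/((2*Z)) = (-8 + Z)*(1/(2*Z)) = (-8 + Z)/(2*Z))
W(-30)/c(24, 52) + 494/(-4317) = ((½)*(-8 - 30)/(-30))/(24 - 1*52) + 494/(-4317) = ((½)*(-1/30)*(-38))/(24 - 52) + 494*(-1/4317) = (19/30)/(-28) - 494/4317 = (19/30)*(-1/28) - 494/4317 = -19/840 - 494/4317 = -165661/1208760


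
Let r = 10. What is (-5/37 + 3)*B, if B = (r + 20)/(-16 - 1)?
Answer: -3180/629 ≈ -5.0556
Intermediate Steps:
B = -30/17 (B = (10 + 20)/(-16 - 1) = 30/(-17) = 30*(-1/17) = -30/17 ≈ -1.7647)
(-5/37 + 3)*B = (-5/37 + 3)*(-30/17) = (106/37)*(-30/17) = -3180/629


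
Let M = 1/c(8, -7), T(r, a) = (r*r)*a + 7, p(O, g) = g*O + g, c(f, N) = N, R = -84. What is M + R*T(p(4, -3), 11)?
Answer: -1459417/7 ≈ -2.0849e+5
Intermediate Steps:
p(O, g) = g + O*g (p(O, g) = O*g + g = g + O*g)
T(r, a) = 7 + a*r² (T(r, a) = r²*a + 7 = a*r² + 7 = 7 + a*r²)
M = -⅐ (M = 1/(-7) = -⅐ ≈ -0.14286)
M + R*T(p(4, -3), 11) = -⅐ - 84*(7 + 11*(-3*(1 + 4))²) = -⅐ - 84*(7 + 11*(-3*5)²) = -⅐ - 84*(7 + 11*(-15)²) = -⅐ - 84*(7 + 11*225) = -⅐ - 84*(7 + 2475) = -⅐ - 84*2482 = -⅐ - 208488 = -1459417/7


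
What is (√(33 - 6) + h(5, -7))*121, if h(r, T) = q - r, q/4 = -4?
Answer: -2541 + 363*√3 ≈ -1912.3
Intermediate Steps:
q = -16 (q = 4*(-4) = -16)
h(r, T) = -16 - r
(√(33 - 6) + h(5, -7))*121 = (√(33 - 6) + (-16 - 1*5))*121 = (√27 + (-16 - 5))*121 = (3*√3 - 21)*121 = (-21 + 3*√3)*121 = -2541 + 363*√3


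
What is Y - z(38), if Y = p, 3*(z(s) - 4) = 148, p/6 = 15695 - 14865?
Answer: 14780/3 ≈ 4926.7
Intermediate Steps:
p = 4980 (p = 6*(15695 - 14865) = 6*830 = 4980)
z(s) = 160/3 (z(s) = 4 + (⅓)*148 = 4 + 148/3 = 160/3)
Y = 4980
Y - z(38) = 4980 - 1*160/3 = 4980 - 160/3 = 14780/3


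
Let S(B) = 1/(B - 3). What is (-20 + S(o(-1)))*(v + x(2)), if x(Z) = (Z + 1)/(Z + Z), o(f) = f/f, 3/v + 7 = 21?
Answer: -1107/56 ≈ -19.768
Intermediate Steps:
v = 3/14 (v = 3/(-7 + 21) = 3/14 ≈ 0.21429)
o(f) = 1
S(B) = 1/(-3 + B)
x(Z) = (1 + Z)/(2*Z) (x(Z) = (1 + Z)/((2*Z)) = (1 + Z)*(1/(2*Z)) = (1 + Z)/(2*Z))
(-20 + S(o(-1)))*(v + x(2)) = (-20 + 1/(-3 + 1))*(3/14 + (½)*(1 + 2)/2) = (-20 + 1/(-2))*(3/14 + (½)*(½)*3) = (-20 - ½)*(3/14 + ¾) = -41/2*27/28 = -1107/56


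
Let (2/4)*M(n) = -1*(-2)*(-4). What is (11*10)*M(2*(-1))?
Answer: -1760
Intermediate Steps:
M(n) = -16 (M(n) = 2*(-1*(-2)*(-4)) = 2*(2*(-4)) = 2*(-8) = -16)
(11*10)*M(2*(-1)) = (11*10)*(-16) = 110*(-16) = -1760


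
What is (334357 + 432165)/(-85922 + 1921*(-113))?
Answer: -766522/302995 ≈ -2.5298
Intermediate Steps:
(334357 + 432165)/(-85922 + 1921*(-113)) = 766522/(-85922 - 217073) = 766522/(-302995) = 766522*(-1/302995) = -766522/302995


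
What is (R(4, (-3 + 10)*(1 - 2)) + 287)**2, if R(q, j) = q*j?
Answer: 67081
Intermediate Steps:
R(q, j) = j*q
(R(4, (-3 + 10)*(1 - 2)) + 287)**2 = (((-3 + 10)*(1 - 2))*4 + 287)**2 = ((7*(-1))*4 + 287)**2 = (-7*4 + 287)**2 = (-28 + 287)**2 = 259**2 = 67081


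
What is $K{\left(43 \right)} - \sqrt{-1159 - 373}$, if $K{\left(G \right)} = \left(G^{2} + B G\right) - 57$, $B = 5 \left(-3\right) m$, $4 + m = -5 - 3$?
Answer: $9532 - 2 i \sqrt{383} \approx 9532.0 - 39.141 i$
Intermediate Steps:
$m = -12$ ($m = -4 - 8 = -12$)
$B = 180$ ($B = 5 \left(-3\right) \left(-12\right) = \left(-15\right) \left(-12\right) = 180$)
$K{\left(G \right)} = -57 + G^{2} + 180 G$ ($K{\left(G \right)} = \left(G^{2} + 180 G\right) - 57 = -57 + G^{2} + 180 G$)
$K{\left(43 \right)} - \sqrt{-1159 - 373} = \left(-57 + 43^{2} + 180 \cdot 43\right) - \sqrt{-1159 - 373} = \left(-57 + 1849 + 7740\right) - \sqrt{-1532} = 9532 - 2 i \sqrt{383}$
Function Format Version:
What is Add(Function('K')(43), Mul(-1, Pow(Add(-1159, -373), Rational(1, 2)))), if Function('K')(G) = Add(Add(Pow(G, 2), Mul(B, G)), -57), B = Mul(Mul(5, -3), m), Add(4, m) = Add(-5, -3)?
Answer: Add(9532, Mul(-2, I, Pow(383, Rational(1, 2)))) ≈ Add(9532.0, Mul(-39.141, I))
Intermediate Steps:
m = -12 (m = Add(-4, Add(-5, -3)) = Add(-4, -8) = -12)
B = 180 (B = Mul(Mul(5, -3), -12) = Mul(-15, -12) = 180)
Function('K')(G) = Add(-57, Pow(G, 2), Mul(180, G)) (Function('K')(G) = Add(Add(Pow(G, 2), Mul(180, G)), -57) = Add(-57, Pow(G, 2), Mul(180, G)))
Add(Function('K')(43), Mul(-1, Pow(Add(-1159, -373), Rational(1, 2)))) = Add(Add(-57, Pow(43, 2), Mul(180, 43)), Mul(-1, Pow(Add(-1159, -373), Rational(1, 2)))) = Add(Add(-57, 1849, 7740), Mul(-1, Pow(-1532, Rational(1, 2)))) = Add(9532, Mul(-1, Mul(2, I, Pow(383, Rational(1, 2))))) = Add(9532, Mul(-2, I, Pow(383, Rational(1, 2))))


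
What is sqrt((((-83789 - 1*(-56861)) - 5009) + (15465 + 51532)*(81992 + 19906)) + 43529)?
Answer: 3*sqrt(758541322) ≈ 82625.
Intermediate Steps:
sqrt((((-83789 - 1*(-56861)) - 5009) + (15465 + 51532)*(81992 + 19906)) + 43529) = sqrt((((-83789 + 56861) - 5009) + 66997*101898) + 43529) = sqrt(((-26928 - 5009) + 6826860306) + 43529) = sqrt((-31937 + 6826860306) + 43529) = sqrt(6826828369 + 43529) = sqrt(6826871898) = 3*sqrt(758541322)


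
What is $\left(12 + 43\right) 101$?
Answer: $5555$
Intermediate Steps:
$\left(12 + 43\right) 101 = 55 \cdot 101 = 5555$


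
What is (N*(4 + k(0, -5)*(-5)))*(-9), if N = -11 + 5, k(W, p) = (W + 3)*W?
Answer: 216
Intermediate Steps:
k(W, p) = W*(3 + W) (k(W, p) = (3 + W)*W = W*(3 + W))
N = -6
(N*(4 + k(0, -5)*(-5)))*(-9) = -6*(4 + (0*(3 + 0))*(-5))*(-9) = -6*(4 + (0*3)*(-5))*(-9) = -6*(4 + 0*(-5))*(-9) = -6*(4 + 0)*(-9) = -6*4*(-9) = -24*(-9) = 216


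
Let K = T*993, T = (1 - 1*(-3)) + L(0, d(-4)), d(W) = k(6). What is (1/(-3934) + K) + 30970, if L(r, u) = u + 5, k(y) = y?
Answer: 180432909/3934 ≈ 45865.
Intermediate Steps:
d(W) = 6
L(r, u) = 5 + u
T = 15 (T = (1 - 1*(-3)) + (5 + 6) = (1 + 3) + 11 = 4 + 11 = 15)
K = 14895 (K = 15*993 = 14895)
(1/(-3934) + K) + 30970 = (1/(-3934) + 14895) + 30970 = (-1/3934 + 14895) + 30970 = 58596929/3934 + 30970 = 180432909/3934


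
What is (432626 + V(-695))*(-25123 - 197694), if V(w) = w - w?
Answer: -96396427442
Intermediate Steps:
V(w) = 0
(432626 + V(-695))*(-25123 - 197694) = (432626 + 0)*(-25123 - 197694) = 432626*(-222817) = -96396427442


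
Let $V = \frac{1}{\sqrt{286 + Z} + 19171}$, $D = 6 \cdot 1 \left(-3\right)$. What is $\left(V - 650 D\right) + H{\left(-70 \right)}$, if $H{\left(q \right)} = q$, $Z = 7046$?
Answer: $\frac{4274256560841}{367519909} - \frac{2 \sqrt{1833}}{367519909} \approx 11630.0$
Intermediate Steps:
$D = -18$ ($D = 6 \left(-3\right) = -18$)
$V = \frac{1}{19171 + 2 \sqrt{1833}}$ ($V = \frac{1}{\sqrt{286 + 7046} + 19171} = \frac{1}{\sqrt{7332} + 19171} = \frac{1}{2 \sqrt{1833} + 19171} = \frac{1}{19171 + 2 \sqrt{1833}} \approx 5.193 \cdot 10^{-5}$)
$\left(V - 650 D\right) + H{\left(-70 \right)} = \left(\left(\frac{19171}{367519909} - \frac{2 \sqrt{1833}}{367519909}\right) - -11700\right) - 70 = \left(\left(\frac{19171}{367519909} - \frac{2 \sqrt{1833}}{367519909}\right) + 11700\right) - 70 = \left(\frac{4299982954471}{367519909} - \frac{2 \sqrt{1833}}{367519909}\right) - 70 = \frac{4274256560841}{367519909} - \frac{2 \sqrt{1833}}{367519909}$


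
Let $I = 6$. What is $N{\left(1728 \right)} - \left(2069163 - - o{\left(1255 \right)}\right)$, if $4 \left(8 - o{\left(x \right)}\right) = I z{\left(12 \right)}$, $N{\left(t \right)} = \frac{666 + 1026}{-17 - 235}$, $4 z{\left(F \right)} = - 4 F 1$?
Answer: $- \frac{14484370}{7} \approx -2.0692 \cdot 10^{6}$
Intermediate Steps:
$z{\left(F \right)} = - F$ ($z{\left(F \right)} = \frac{- 4 F 1}{4} = \frac{\left(-4\right) F}{4} = - F$)
$N{\left(t \right)} = - \frac{47}{7}$ ($N{\left(t \right)} = \frac{1692}{-252} = 1692 \left(- \frac{1}{252}\right) = - \frac{47}{7}$)
$o{\left(x \right)} = 26$ ($o{\left(x \right)} = 8 - \frac{6 \left(\left(-1\right) 12\right)}{4} = 8 - \frac{6 \left(-12\right)}{4} = 8 - -18 = 8 + 18 = 26$)
$N{\left(1728 \right)} - \left(2069163 - - o{\left(1255 \right)}\right) = - \frac{47}{7} - \left(2069163 - \left(-1\right) 26\right) = - \frac{47}{7} - \left(2069163 - -26\right) = - \frac{47}{7} - \left(2069163 + 26\right) = - \frac{47}{7} - 2069189 = - \frac{14484370}{7}$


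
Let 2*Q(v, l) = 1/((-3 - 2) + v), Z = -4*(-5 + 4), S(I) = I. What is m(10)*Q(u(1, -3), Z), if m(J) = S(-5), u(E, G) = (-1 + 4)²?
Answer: -5/8 ≈ -0.62500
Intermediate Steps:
u(E, G) = 9 (u(E, G) = 3² = 9)
m(J) = -5
Z = 4 (Z = -4*(-1) = 4)
Q(v, l) = 1/(2*(-5 + v)) (Q(v, l) = 1/(2*((-3 - 2) + v)) = 1/(2*(-5 + v)))
m(10)*Q(u(1, -3), Z) = -5/(2*(-5 + 9)) = -5/(2*4) = -5*⅛ = -5/8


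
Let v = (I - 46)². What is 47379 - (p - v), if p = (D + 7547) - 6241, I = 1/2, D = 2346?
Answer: 183189/4 ≈ 45797.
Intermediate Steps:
I = ½ ≈ 0.50000
v = 8281/4 (v = (½ - 46)² = (-91/2)² = 8281/4 ≈ 2070.3)
p = 3652 (p = (2346 + 7547) - 6241 = 9893 - 6241 = 3652)
47379 - (p - v) = 47379 - (3652 - 1*8281/4) = 47379 - (3652 - 8281/4) = 47379 - 1*6327/4 = 47379 - 6327/4 = 183189/4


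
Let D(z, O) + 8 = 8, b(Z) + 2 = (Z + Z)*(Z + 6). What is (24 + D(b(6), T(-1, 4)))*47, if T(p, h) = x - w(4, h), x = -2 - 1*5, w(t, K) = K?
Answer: 1128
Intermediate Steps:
x = -7 (x = -2 - 5 = -7)
T(p, h) = -7 - h
b(Z) = -2 + 2*Z*(6 + Z) (b(Z) = -2 + (Z + Z)*(Z + 6) = -2 + (2*Z)*(6 + Z) = -2 + 2*Z*(6 + Z))
D(z, O) = 0 (D(z, O) = -8 + 8 = 0)
(24 + D(b(6), T(-1, 4)))*47 = (24 + 0)*47 = 24*47 = 1128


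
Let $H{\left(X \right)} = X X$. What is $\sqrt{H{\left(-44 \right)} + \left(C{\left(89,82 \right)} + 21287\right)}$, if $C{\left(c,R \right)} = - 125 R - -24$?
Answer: $\sqrt{12997} \approx 114.0$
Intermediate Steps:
$C{\left(c,R \right)} = 24 - 125 R$ ($C{\left(c,R \right)} = - 125 R + 24 = 24 - 125 R$)
$H{\left(X \right)} = X^{2}$
$\sqrt{H{\left(-44 \right)} + \left(C{\left(89,82 \right)} + 21287\right)} = \sqrt{\left(-44\right)^{2} + \left(\left(24 - 10250\right) + 21287\right)} = \sqrt{1936 + \left(\left(24 - 10250\right) + 21287\right)} = \sqrt{1936 + \left(-10226 + 21287\right)} = \sqrt{1936 + 11061} = \sqrt{12997}$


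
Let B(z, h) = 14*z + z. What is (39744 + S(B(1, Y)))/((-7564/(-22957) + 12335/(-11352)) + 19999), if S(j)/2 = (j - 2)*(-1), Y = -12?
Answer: 940983922032/473790851279 ≈ 1.9861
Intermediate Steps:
B(z, h) = 15*z
S(j) = 4 - 2*j (S(j) = 2*((j - 2)*(-1)) = 2*((-2 + j)*(-1)) = 2*(2 - j) = 4 - 2*j)
(39744 + S(B(1, Y)))/((-7564/(-22957) + 12335/(-11352)) + 19999) = (39744 + (4 - 30))/((-7564/(-22957) + 12335/(-11352)) + 19999) = (39744 + (4 - 2*15))/((-7564*(-1/22957) + 12335*(-1/11352)) + 19999) = (39744 + (4 - 30))/((7564/22957 - 12335/11352) + 19999) = (39744 - 26)/(-17937097/23691624 + 19999) = 39718/(473790851279/23691624) = 39718*(23691624/473790851279) = 940983922032/473790851279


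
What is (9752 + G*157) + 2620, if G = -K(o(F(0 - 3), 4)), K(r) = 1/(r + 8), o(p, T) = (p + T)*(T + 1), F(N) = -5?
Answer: 36959/3 ≈ 12320.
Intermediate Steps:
o(p, T) = (1 + T)*(T + p) (o(p, T) = (T + p)*(1 + T) = (1 + T)*(T + p))
K(r) = 1/(8 + r)
G = -⅓ (G = -1/(8 + (4 - 5 + 4² + 4*(-5))) = -1/(8 + (4 - 5 + 16 - 20)) = -1/(8 - 5) = -1/3 = -1*⅓ = -⅓ ≈ -0.33333)
(9752 + G*157) + 2620 = (9752 - ⅓*157) + 2620 = (9752 - 157/3) + 2620 = 29099/3 + 2620 = 36959/3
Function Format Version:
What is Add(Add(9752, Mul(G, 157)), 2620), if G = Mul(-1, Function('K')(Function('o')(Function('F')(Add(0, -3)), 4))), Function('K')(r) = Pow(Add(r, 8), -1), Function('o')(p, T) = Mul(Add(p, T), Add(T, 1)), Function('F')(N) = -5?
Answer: Rational(36959, 3) ≈ 12320.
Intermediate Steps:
Function('o')(p, T) = Mul(Add(1, T), Add(T, p)) (Function('o')(p, T) = Mul(Add(T, p), Add(1, T)) = Mul(Add(1, T), Add(T, p)))
Function('K')(r) = Pow(Add(8, r), -1)
G = Rational(-1, 3) (G = Mul(-1, Pow(Add(8, Add(4, -5, Pow(4, 2), Mul(4, -5))), -1)) = Mul(-1, Pow(Add(8, Add(4, -5, 16, -20)), -1)) = Mul(-1, Pow(Add(8, -5), -1)) = Mul(-1, Pow(3, -1)) = Mul(-1, Rational(1, 3)) = Rational(-1, 3) ≈ -0.33333)
Add(Add(9752, Mul(G, 157)), 2620) = Add(Add(9752, Mul(Rational(-1, 3), 157)), 2620) = Add(Add(9752, Rational(-157, 3)), 2620) = Add(Rational(29099, 3), 2620) = Rational(36959, 3)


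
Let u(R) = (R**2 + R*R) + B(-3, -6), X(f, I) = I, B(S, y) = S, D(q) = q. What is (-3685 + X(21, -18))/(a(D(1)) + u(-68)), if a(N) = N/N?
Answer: -161/402 ≈ -0.40050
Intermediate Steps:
a(N) = 1
u(R) = -3 + 2*R**2 (u(R) = (R**2 + R*R) - 3 = (R**2 + R**2) - 3 = 2*R**2 - 3 = -3 + 2*R**2)
(-3685 + X(21, -18))/(a(D(1)) + u(-68)) = (-3685 - 18)/(1 + (-3 + 2*(-68)**2)) = -3703/(1 + (-3 + 2*4624)) = -3703/(1 + (-3 + 9248)) = -3703/(1 + 9245) = -3703/9246 = -3703*1/9246 = -161/402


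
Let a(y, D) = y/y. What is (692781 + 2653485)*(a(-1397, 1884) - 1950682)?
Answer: -6527497507146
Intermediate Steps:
a(y, D) = 1
(692781 + 2653485)*(a(-1397, 1884) - 1950682) = (692781 + 2653485)*(1 - 1950682) = 3346266*(-1950681) = -6527497507146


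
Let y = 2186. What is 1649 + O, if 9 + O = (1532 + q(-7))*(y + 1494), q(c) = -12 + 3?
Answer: 5606280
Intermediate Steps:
q(c) = -9
O = 5604631 (O = -9 + (1532 - 9)*(2186 + 1494) = -9 + 1523*3680 = -9 + 5604640 = 5604631)
1649 + O = 1649 + 5604631 = 5606280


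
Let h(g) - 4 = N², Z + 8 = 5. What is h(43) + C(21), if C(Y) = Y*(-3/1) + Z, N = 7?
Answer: -13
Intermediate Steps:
Z = -3 (Z = -8 + 5 = -3)
C(Y) = -3 - 3*Y (C(Y) = Y*(-3/1) - 3 = Y*(-3*1) - 3 = Y*(-3) - 3 = -3*Y - 3 = -3 - 3*Y)
h(g) = 53 (h(g) = 4 + 7² = 4 + 49 = 53)
h(43) + C(21) = 53 + (-3 - 3*21) = 53 + (-3 - 63) = 53 - 66 = -13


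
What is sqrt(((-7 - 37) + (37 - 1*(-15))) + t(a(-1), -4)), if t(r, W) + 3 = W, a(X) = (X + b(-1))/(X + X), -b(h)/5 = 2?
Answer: 1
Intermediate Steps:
b(h) = -10 (b(h) = -5*2 = -10)
a(X) = (-10 + X)/(2*X) (a(X) = (X - 10)/(X + X) = (-10 + X)/((2*X)) = (-10 + X)*(1/(2*X)) = (-10 + X)/(2*X))
t(r, W) = -3 + W
sqrt(((-7 - 37) + (37 - 1*(-15))) + t(a(-1), -4)) = sqrt(((-7 - 37) + (37 - 1*(-15))) + (-3 - 4)) = sqrt((-44 + (37 + 15)) - 7) = sqrt((-44 + 52) - 7) = sqrt(8 - 7) = sqrt(1) = 1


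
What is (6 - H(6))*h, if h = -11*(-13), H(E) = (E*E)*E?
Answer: -30030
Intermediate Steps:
H(E) = E**3 (H(E) = E**2*E = E**3)
h = 143
(6 - H(6))*h = (6 - 1*6**3)*143 = (6 - 1*216)*143 = (6 - 216)*143 = -210*143 = -30030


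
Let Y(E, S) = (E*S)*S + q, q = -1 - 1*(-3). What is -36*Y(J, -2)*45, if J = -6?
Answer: 35640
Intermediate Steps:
q = 2 (q = -1 + 3 = 2)
Y(E, S) = 2 + E*S² (Y(E, S) = (E*S)*S + 2 = E*S² + 2 = 2 + E*S²)
-36*Y(J, -2)*45 = -36*(2 - 6*(-2)²)*45 = -36*(2 - 6*4)*45 = -36*(2 - 24)*45 = -36*(-22)*45 = 792*45 = 35640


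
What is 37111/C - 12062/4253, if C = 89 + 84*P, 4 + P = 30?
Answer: 130416157/9667069 ≈ 13.491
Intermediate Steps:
P = 26 (P = -4 + 30 = 26)
C = 2273 (C = 89 + 84*26 = 89 + 2184 = 2273)
37111/C - 12062/4253 = 37111/2273 - 12062/4253 = 130416157/9667069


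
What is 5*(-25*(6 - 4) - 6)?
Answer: -280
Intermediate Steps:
5*(-25*(6 - 4) - 6) = 5*(-25*2 - 6) = 5*(-5*10 - 6) = 5*(-50 - 6) = 5*(-56) = -280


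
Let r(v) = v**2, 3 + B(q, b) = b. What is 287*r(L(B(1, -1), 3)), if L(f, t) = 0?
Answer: 0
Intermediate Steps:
B(q, b) = -3 + b
287*r(L(B(1, -1), 3)) = 287*0**2 = 287*0 = 0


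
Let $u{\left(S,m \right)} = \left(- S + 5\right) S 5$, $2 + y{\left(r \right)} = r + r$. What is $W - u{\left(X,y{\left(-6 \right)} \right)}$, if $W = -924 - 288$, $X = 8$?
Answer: $-1092$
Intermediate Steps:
$y{\left(r \right)} = -2 + 2 r$ ($y{\left(r \right)} = -2 + \left(r + r\right) = -2 + 2 r$)
$u{\left(S,m \right)} = 5 S \left(5 - S\right)$ ($u{\left(S,m \right)} = \left(5 - S\right) S 5 = S \left(5 - S\right) 5 = 5 S \left(5 - S\right)$)
$W = -1212$ ($W = -924 - 288 = -1212$)
$W - u{\left(X,y{\left(-6 \right)} \right)} = -1212 - 5 \cdot 8 \left(5 - 8\right) = -1212 - 5 \cdot 8 \left(-3\right) = -1212 - -120 = -1212 + 120 = -1092$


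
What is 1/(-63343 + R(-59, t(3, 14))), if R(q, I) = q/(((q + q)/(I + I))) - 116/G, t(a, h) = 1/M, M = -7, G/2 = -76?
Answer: -266/16849073 ≈ -1.5787e-5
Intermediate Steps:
G = -152 (G = 2*(-76) = -152)
t(a, h) = -1/7 (t(a, h) = 1/(-7) = -1/7)
R(q, I) = 29/38 + I (R(q, I) = q/(((q + q)/(I + I))) - 116/(-152) = q/(((2*q)/((2*I)))) - 116*(-1/152) = q/(((2*q)*(1/(2*I)))) + 29/38 = q/((q/I)) + 29/38 = q*(I/q) + 29/38 = I + 29/38 = 29/38 + I)
1/(-63343 + R(-59, t(3, 14))) = 1/(-63343 + (29/38 - 1/7)) = 1/(-63343 + 165/266) = 1/(-16849073/266) = -266/16849073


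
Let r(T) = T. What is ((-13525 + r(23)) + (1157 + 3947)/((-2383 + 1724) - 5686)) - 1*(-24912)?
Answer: 72391346/6345 ≈ 11409.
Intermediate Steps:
((-13525 + r(23)) + (1157 + 3947)/((-2383 + 1724) - 5686)) - 1*(-24912) = ((-13525 + 23) + (1157 + 3947)/((-2383 + 1724) - 5686)) - 1*(-24912) = (-13502 + 5104/(-659 - 5686)) + 24912 = (-13502 + 5104/(-6345)) + 24912 = (-13502 + 5104*(-1/6345)) + 24912 = (-13502 - 5104/6345) + 24912 = -85675294/6345 + 24912 = 72391346/6345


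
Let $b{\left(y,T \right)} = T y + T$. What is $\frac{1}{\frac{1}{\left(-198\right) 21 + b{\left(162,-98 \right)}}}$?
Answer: $-20132$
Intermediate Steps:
$b{\left(y,T \right)} = T + T y$
$\frac{1}{\frac{1}{\left(-198\right) 21 + b{\left(162,-98 \right)}}} = \frac{1}{\frac{1}{\left(-198\right) 21 - 98 \left(1 + 162\right)}} = \frac{1}{\frac{1}{-4158 - 15974}} = \frac{1}{\frac{1}{-20132}} = \frac{1}{- \frac{1}{20132}} = -20132$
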